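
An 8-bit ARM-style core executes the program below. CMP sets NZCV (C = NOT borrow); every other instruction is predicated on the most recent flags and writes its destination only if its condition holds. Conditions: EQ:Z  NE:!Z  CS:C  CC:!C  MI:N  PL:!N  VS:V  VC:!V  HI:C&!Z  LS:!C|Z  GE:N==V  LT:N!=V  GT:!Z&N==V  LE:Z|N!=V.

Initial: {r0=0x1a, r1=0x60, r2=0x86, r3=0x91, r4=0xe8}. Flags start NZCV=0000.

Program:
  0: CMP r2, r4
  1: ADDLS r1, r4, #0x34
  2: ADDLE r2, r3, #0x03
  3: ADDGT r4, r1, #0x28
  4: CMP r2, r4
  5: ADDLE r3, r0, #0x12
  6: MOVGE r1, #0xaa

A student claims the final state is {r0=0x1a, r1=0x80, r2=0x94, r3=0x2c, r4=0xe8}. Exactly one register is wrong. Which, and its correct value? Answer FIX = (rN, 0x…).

FIX = (r1, 0x1c)

0: ✓ CMP  NZCV=1000
1: ✓ ADDLS  r1←0x1c
2: ✓ ADDLE  r2←0x94
3: · ADDGT
4: ✓ CMP  NZCV=1000
5: ✓ ADDLE  r3←0x2c
6: · MOVGE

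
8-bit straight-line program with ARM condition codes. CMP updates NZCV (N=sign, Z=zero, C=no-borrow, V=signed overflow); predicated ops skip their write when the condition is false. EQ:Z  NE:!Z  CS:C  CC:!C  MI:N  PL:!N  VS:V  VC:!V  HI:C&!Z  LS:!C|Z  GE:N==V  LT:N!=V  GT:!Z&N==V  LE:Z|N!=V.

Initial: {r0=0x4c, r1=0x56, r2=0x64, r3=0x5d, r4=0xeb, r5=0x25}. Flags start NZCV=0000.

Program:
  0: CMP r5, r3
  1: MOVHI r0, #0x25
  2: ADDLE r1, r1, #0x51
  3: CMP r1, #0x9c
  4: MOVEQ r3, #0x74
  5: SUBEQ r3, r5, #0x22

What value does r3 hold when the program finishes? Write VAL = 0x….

VAL = 0x5d

[0] flags=1000 → (cmp)
[1] flags=1000 HI?F → skip
[2] flags=1000 LE?T → r1=0xa7
[3] flags=0010 → (cmp)
[4] flags=0010 EQ?F → skip
[5] flags=0010 EQ?F → skip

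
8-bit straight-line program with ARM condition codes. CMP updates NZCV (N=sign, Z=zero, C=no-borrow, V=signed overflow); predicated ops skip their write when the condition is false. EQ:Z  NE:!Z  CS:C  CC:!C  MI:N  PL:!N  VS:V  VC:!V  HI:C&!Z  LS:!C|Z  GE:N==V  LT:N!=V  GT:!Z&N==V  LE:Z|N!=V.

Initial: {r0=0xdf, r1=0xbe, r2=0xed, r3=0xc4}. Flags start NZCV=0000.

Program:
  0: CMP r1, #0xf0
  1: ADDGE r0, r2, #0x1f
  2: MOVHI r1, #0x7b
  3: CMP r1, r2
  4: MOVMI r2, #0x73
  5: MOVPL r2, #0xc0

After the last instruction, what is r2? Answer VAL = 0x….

VAL = 0x73

0: ✓ CMP  NZCV=1000
1: · ADDGE
2: · MOVHI
3: ✓ CMP  NZCV=1000
4: ✓ MOVMI  r2←0x73
5: · MOVPL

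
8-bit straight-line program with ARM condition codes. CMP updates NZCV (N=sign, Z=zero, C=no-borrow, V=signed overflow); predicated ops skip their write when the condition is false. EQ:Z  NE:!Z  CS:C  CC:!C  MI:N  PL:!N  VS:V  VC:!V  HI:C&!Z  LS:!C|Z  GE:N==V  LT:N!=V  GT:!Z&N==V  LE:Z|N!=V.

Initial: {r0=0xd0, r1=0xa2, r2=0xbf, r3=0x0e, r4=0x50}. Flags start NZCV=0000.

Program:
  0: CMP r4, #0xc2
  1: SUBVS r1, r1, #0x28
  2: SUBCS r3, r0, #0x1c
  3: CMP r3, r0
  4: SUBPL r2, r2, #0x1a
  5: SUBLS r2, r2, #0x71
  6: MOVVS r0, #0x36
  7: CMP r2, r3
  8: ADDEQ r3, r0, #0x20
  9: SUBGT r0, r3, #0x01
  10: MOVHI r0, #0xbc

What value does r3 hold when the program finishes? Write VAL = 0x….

VAL = 0x0e

0: ✓ CMP  NZCV=1001
1: ✓ SUBVS  r1←0x7a
2: · SUBCS
3: ✓ CMP  NZCV=0000
4: ✓ SUBPL  r2←0xa5
5: ✓ SUBLS  r2←0x34
6: · MOVVS
7: ✓ CMP  NZCV=0010
8: · ADDEQ
9: ✓ SUBGT  r0←0x0d
10: ✓ MOVHI  r0←0xbc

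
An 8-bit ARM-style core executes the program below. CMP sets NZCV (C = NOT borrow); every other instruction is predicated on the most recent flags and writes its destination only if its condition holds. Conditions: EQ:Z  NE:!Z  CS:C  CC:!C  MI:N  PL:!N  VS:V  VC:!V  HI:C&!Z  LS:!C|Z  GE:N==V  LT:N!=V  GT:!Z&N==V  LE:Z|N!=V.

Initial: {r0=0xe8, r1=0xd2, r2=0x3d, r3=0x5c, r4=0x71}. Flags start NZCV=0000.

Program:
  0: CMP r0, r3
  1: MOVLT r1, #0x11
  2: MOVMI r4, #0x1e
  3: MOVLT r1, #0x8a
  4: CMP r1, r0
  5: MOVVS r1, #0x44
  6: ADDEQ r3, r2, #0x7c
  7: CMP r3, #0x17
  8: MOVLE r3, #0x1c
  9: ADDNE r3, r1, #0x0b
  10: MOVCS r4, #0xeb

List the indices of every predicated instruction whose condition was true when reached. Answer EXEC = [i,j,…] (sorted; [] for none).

EXEC = [1,2,3,9,10]

0: ✓ CMP  NZCV=1010
1: ✓ MOVLT  r1←0x11
2: ✓ MOVMI  r4←0x1e
3: ✓ MOVLT  r1←0x8a
4: ✓ CMP  NZCV=1000
5: · MOVVS
6: · ADDEQ
7: ✓ CMP  NZCV=0010
8: · MOVLE
9: ✓ ADDNE  r3←0x95
10: ✓ MOVCS  r4←0xeb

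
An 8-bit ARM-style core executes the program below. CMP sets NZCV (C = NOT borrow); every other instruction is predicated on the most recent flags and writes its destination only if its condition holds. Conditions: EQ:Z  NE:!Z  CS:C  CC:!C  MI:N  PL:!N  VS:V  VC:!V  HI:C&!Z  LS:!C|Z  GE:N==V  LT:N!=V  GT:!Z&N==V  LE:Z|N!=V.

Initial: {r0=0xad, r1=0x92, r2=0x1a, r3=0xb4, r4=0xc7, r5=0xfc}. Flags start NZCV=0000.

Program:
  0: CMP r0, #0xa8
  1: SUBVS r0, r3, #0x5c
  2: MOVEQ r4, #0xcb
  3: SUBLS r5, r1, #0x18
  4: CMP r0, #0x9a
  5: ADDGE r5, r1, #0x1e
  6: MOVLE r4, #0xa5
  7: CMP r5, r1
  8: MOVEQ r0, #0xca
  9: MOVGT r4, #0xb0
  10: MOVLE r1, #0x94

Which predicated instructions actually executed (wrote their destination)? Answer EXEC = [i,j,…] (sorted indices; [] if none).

[0] flags=0010 → (cmp)
[1] flags=0010 VS?F → skip
[2] flags=0010 EQ?F → skip
[3] flags=0010 LS?F → skip
[4] flags=0010 → (cmp)
[5] flags=0010 GE?T → r5=0xb0
[6] flags=0010 LE?F → skip
[7] flags=0010 → (cmp)
[8] flags=0010 EQ?F → skip
[9] flags=0010 GT?T → r4=0xb0
[10] flags=0010 LE?F → skip

EXEC = [5,9]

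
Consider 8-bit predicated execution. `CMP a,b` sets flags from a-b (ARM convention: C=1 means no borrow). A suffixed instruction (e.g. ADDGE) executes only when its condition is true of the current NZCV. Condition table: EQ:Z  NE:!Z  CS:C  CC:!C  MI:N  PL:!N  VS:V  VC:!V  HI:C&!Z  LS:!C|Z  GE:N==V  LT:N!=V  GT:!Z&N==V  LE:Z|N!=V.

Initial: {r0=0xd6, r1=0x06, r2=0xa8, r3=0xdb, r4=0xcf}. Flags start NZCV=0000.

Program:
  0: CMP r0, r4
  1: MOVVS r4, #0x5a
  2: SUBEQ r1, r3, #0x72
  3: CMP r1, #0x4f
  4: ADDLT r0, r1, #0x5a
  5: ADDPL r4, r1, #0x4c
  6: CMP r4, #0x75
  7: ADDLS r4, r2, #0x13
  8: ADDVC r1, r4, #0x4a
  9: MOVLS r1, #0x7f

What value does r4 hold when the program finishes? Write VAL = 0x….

VAL = 0xcf

[0] flags=0010 → (cmp)
[1] flags=0010 VS?F → skip
[2] flags=0010 EQ?F → skip
[3] flags=1000 → (cmp)
[4] flags=1000 LT?T → r0=0x60
[5] flags=1000 PL?F → skip
[6] flags=0011 → (cmp)
[7] flags=0011 LS?F → skip
[8] flags=0011 VC?F → skip
[9] flags=0011 LS?F → skip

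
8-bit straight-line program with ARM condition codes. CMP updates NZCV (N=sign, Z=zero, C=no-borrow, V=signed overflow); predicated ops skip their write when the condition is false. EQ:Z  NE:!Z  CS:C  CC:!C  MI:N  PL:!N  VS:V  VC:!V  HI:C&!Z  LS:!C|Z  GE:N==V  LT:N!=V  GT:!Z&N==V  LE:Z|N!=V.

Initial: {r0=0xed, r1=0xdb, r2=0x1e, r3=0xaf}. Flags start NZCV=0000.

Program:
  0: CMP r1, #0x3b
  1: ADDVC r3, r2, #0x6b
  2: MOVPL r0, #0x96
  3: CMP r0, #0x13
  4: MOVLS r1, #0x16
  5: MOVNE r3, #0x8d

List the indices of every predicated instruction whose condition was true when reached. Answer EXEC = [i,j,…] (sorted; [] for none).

EXEC = [1,5]

[0] flags=1010 → (cmp)
[1] flags=1010 VC?T → r3=0x89
[2] flags=1010 PL?F → skip
[3] flags=1010 → (cmp)
[4] flags=1010 LS?F → skip
[5] flags=1010 NE?T → r3=0x8d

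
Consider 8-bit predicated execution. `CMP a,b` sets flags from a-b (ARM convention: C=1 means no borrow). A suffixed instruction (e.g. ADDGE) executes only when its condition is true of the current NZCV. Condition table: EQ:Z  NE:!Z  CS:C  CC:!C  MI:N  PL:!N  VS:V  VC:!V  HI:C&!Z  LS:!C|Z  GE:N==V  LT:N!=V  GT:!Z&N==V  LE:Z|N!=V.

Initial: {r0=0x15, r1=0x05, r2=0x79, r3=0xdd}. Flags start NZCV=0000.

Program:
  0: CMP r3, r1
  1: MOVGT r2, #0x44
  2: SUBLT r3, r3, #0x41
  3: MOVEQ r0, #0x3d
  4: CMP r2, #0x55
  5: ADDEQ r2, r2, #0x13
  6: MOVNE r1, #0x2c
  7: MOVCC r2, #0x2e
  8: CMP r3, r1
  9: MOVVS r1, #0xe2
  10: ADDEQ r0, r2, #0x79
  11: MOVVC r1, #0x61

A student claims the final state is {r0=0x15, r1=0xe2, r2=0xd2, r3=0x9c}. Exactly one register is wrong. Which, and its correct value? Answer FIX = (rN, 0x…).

FIX = (r2, 0x79)

0: ✓ CMP  NZCV=1010
1: · MOVGT
2: ✓ SUBLT  r3←0x9c
3: · MOVEQ
4: ✓ CMP  NZCV=0010
5: · ADDEQ
6: ✓ MOVNE  r1←0x2c
7: · MOVCC
8: ✓ CMP  NZCV=0011
9: ✓ MOVVS  r1←0xe2
10: · ADDEQ
11: · MOVVC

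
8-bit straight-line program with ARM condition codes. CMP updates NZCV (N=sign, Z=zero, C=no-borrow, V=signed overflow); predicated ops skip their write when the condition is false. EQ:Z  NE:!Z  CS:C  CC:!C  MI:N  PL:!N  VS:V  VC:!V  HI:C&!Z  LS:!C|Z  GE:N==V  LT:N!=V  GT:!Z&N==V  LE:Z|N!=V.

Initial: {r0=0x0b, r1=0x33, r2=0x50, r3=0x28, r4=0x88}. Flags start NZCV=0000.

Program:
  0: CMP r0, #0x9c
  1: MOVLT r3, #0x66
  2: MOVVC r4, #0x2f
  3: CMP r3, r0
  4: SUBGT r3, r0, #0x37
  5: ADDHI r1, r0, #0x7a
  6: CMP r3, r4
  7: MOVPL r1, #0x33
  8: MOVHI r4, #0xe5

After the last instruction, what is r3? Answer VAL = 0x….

VAL = 0xd4

0: ✓ CMP  NZCV=0000
1: · MOVLT
2: ✓ MOVVC  r4←0x2f
3: ✓ CMP  NZCV=0010
4: ✓ SUBGT  r3←0xd4
5: ✓ ADDHI  r1←0x85
6: ✓ CMP  NZCV=1010
7: · MOVPL
8: ✓ MOVHI  r4←0xe5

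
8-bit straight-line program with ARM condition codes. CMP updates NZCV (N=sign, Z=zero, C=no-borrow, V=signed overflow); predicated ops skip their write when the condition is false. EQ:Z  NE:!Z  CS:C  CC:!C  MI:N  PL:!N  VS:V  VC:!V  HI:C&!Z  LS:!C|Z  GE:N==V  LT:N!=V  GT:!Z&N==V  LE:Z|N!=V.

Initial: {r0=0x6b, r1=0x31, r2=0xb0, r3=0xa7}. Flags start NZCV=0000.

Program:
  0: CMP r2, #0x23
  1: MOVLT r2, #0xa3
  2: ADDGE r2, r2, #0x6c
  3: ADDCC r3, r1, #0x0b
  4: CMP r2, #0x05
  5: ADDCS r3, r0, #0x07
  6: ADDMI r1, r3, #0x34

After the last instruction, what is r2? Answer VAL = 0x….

0: ✓ CMP  NZCV=1010
1: ✓ MOVLT  r2←0xa3
2: · ADDGE
3: · ADDCC
4: ✓ CMP  NZCV=1010
5: ✓ ADDCS  r3←0x72
6: ✓ ADDMI  r1←0xa6

VAL = 0xa3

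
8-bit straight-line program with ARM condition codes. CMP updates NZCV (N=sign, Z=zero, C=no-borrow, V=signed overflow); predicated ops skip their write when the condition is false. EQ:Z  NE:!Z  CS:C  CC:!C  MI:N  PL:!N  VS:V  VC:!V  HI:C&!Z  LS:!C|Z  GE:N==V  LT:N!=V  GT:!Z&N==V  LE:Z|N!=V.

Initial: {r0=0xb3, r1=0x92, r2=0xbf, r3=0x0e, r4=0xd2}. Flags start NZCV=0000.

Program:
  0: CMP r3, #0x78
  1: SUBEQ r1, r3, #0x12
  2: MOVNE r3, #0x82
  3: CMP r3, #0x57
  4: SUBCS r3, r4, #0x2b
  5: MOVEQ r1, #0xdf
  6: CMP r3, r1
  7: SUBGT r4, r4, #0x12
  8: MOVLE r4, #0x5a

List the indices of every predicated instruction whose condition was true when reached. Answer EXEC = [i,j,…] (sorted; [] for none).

EXEC = [2,4,7]

[0] flags=1000 → (cmp)
[1] flags=1000 EQ?F → skip
[2] flags=1000 NE?T → r3=0x82
[3] flags=0011 → (cmp)
[4] flags=0011 CS?T → r3=0xa7
[5] flags=0011 EQ?F → skip
[6] flags=0010 → (cmp)
[7] flags=0010 GT?T → r4=0xc0
[8] flags=0010 LE?F → skip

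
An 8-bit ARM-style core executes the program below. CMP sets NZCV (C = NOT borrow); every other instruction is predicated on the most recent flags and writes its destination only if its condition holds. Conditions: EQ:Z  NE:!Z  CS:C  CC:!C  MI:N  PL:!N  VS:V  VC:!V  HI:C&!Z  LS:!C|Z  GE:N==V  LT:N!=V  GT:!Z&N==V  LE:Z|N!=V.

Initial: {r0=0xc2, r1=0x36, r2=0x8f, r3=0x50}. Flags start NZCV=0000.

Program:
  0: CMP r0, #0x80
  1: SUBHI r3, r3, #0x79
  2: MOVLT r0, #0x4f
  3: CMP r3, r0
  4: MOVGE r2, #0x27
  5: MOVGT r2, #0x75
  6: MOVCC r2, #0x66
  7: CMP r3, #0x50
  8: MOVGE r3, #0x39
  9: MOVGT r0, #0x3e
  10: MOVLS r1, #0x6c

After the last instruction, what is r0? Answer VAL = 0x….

VAL = 0xc2

0: ✓ CMP  NZCV=0010
1: ✓ SUBHI  r3←0xd7
2: · MOVLT
3: ✓ CMP  NZCV=0010
4: ✓ MOVGE  r2←0x27
5: ✓ MOVGT  r2←0x75
6: · MOVCC
7: ✓ CMP  NZCV=1010
8: · MOVGE
9: · MOVGT
10: · MOVLS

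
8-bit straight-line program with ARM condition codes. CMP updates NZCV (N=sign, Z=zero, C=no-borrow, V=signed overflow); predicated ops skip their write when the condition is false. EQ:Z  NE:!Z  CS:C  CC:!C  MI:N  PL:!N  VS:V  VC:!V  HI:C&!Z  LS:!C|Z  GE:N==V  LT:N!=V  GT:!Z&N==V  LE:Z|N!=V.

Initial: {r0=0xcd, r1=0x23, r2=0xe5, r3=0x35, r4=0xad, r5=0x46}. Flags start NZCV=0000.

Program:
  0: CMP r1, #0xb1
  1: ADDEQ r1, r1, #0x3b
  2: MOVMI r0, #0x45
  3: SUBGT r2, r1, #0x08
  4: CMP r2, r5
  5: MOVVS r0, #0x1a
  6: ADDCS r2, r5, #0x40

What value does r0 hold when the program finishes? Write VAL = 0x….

[0] flags=0000 → (cmp)
[1] flags=0000 EQ?F → skip
[2] flags=0000 MI?F → skip
[3] flags=0000 GT?T → r2=0x1b
[4] flags=1000 → (cmp)
[5] flags=1000 VS?F → skip
[6] flags=1000 CS?F → skip

VAL = 0xcd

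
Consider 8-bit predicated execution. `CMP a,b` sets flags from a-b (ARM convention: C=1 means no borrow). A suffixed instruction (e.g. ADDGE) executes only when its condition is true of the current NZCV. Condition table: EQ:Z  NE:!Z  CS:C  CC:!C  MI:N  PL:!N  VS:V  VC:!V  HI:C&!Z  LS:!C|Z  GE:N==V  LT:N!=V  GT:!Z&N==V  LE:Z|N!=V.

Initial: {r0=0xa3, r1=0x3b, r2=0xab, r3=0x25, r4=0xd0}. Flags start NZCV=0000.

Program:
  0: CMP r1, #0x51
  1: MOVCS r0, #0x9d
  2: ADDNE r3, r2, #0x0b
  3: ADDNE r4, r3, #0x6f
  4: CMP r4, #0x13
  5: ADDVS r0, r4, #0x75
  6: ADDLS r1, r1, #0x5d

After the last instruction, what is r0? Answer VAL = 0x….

[0] flags=1000 → (cmp)
[1] flags=1000 CS?F → skip
[2] flags=1000 NE?T → r3=0xb6
[3] flags=1000 NE?T → r4=0x25
[4] flags=0010 → (cmp)
[5] flags=0010 VS?F → skip
[6] flags=0010 LS?F → skip

VAL = 0xa3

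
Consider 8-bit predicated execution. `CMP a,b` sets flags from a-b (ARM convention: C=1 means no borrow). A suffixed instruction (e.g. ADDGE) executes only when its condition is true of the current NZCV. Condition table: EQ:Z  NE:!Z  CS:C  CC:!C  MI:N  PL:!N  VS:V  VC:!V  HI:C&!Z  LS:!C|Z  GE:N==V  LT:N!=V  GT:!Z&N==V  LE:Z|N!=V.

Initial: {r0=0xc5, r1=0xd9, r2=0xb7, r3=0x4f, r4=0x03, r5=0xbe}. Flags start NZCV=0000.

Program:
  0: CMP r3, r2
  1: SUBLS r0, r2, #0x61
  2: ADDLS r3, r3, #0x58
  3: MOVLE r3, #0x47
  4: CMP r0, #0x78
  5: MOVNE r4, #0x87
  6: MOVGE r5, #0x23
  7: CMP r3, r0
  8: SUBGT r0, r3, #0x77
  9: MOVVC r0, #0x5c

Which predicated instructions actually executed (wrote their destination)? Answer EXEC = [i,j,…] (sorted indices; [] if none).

0: ✓ CMP  NZCV=1001
1: ✓ SUBLS  r0←0x56
2: ✓ ADDLS  r3←0xa7
3: · MOVLE
4: ✓ CMP  NZCV=1000
5: ✓ MOVNE  r4←0x87
6: · MOVGE
7: ✓ CMP  NZCV=0011
8: · SUBGT
9: · MOVVC

EXEC = [1,2,5]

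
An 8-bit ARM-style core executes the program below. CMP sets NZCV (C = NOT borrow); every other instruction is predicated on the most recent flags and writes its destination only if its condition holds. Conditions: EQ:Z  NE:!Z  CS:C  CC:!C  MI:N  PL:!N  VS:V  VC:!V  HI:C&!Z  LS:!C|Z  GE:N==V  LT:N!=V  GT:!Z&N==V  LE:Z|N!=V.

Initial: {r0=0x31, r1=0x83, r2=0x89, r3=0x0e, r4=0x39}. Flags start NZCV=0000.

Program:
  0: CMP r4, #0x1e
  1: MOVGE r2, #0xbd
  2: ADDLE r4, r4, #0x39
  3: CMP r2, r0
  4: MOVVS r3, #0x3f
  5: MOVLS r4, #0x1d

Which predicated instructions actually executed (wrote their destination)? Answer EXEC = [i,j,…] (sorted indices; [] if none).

EXEC = [1]

0: ✓ CMP  NZCV=0010
1: ✓ MOVGE  r2←0xbd
2: · ADDLE
3: ✓ CMP  NZCV=1010
4: · MOVVS
5: · MOVLS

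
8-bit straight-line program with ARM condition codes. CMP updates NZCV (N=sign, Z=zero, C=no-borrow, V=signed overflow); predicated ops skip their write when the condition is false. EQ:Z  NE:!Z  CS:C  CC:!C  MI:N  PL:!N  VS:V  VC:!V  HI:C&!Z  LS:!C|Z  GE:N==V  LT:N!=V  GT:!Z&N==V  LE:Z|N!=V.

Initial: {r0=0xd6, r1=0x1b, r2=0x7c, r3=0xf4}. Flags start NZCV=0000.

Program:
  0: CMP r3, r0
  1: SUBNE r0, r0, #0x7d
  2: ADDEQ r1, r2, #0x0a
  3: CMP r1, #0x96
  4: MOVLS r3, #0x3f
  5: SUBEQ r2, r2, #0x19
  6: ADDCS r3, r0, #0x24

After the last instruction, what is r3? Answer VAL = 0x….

[0] flags=0010 → (cmp)
[1] flags=0010 NE?T → r0=0x59
[2] flags=0010 EQ?F → skip
[3] flags=1001 → (cmp)
[4] flags=1001 LS?T → r3=0x3f
[5] flags=1001 EQ?F → skip
[6] flags=1001 CS?F → skip

VAL = 0x3f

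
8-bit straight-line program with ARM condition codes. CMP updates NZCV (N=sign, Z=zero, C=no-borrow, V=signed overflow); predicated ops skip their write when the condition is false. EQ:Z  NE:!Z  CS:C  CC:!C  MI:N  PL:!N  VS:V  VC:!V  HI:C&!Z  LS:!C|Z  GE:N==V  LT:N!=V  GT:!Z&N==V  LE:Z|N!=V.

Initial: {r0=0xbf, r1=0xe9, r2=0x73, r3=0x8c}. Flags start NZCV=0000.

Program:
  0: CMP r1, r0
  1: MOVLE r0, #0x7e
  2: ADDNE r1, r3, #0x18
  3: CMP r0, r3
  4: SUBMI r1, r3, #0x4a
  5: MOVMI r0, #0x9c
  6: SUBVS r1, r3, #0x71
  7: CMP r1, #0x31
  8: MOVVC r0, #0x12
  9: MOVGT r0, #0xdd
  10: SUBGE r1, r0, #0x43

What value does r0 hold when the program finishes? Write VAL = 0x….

0: ✓ CMP  NZCV=0010
1: · MOVLE
2: ✓ ADDNE  r1←0xa4
3: ✓ CMP  NZCV=0010
4: · SUBMI
5: · MOVMI
6: · SUBVS
7: ✓ CMP  NZCV=0011
8: · MOVVC
9: · MOVGT
10: · SUBGE

VAL = 0xbf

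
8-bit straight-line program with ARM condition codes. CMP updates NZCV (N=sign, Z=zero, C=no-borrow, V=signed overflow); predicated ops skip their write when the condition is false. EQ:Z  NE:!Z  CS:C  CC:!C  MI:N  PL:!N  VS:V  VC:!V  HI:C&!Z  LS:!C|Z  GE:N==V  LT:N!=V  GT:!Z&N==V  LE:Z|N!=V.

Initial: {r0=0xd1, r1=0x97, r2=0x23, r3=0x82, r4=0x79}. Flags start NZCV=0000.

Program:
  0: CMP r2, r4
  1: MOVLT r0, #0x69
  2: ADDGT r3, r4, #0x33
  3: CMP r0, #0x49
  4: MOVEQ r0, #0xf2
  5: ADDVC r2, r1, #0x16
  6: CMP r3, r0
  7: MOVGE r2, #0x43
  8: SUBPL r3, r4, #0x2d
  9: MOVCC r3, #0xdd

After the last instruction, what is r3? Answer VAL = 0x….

VAL = 0x4c

0: ✓ CMP  NZCV=1000
1: ✓ MOVLT  r0←0x69
2: · ADDGT
3: ✓ CMP  NZCV=0010
4: · MOVEQ
5: ✓ ADDVC  r2←0xad
6: ✓ CMP  NZCV=0011
7: · MOVGE
8: ✓ SUBPL  r3←0x4c
9: · MOVCC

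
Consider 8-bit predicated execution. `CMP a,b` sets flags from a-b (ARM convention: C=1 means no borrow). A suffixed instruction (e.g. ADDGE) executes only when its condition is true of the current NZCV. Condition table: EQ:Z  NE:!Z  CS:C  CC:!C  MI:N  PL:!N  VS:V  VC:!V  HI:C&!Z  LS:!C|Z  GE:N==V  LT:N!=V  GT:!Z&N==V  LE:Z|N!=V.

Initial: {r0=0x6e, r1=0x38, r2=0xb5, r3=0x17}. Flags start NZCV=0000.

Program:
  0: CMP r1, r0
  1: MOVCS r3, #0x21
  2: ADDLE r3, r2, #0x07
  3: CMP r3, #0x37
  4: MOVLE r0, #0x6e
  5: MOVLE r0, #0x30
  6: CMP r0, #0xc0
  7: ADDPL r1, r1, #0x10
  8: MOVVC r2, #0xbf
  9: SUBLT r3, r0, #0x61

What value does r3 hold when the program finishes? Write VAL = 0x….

VAL = 0xbc

0: ✓ CMP  NZCV=1000
1: · MOVCS
2: ✓ ADDLE  r3←0xbc
3: ✓ CMP  NZCV=1010
4: ✓ MOVLE  r0←0x6e
5: ✓ MOVLE  r0←0x30
6: ✓ CMP  NZCV=0000
7: ✓ ADDPL  r1←0x48
8: ✓ MOVVC  r2←0xbf
9: · SUBLT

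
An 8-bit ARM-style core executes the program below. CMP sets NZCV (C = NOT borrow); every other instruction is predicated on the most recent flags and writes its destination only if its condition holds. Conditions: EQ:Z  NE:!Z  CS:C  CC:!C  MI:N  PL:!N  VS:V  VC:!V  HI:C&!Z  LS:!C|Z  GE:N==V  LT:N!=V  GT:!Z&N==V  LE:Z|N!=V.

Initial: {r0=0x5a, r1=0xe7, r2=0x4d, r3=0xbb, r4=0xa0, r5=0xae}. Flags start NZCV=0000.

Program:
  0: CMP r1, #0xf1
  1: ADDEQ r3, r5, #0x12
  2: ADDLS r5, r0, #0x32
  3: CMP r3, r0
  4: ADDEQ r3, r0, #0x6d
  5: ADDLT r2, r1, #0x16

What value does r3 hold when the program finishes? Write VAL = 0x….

0: ✓ CMP  NZCV=1000
1: · ADDEQ
2: ✓ ADDLS  r5←0x8c
3: ✓ CMP  NZCV=0011
4: · ADDEQ
5: ✓ ADDLT  r2←0xfd

VAL = 0xbb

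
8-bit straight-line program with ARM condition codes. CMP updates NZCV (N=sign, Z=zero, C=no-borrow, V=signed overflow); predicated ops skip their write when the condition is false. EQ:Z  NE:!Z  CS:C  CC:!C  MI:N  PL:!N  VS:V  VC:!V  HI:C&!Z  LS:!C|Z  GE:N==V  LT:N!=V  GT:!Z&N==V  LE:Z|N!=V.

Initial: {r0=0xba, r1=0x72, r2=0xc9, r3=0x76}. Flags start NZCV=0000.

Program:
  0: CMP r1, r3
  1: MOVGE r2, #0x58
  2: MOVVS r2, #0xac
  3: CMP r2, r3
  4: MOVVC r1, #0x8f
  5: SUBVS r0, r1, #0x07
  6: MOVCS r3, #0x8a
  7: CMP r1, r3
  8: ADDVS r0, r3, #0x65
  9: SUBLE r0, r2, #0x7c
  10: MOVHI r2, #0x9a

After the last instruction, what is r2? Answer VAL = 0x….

0: ✓ CMP  NZCV=1000
1: · MOVGE
2: · MOVVS
3: ✓ CMP  NZCV=0011
4: · MOVVC
5: ✓ SUBVS  r0←0x6b
6: ✓ MOVCS  r3←0x8a
7: ✓ CMP  NZCV=1001
8: ✓ ADDVS  r0←0xef
9: · SUBLE
10: · MOVHI

VAL = 0xc9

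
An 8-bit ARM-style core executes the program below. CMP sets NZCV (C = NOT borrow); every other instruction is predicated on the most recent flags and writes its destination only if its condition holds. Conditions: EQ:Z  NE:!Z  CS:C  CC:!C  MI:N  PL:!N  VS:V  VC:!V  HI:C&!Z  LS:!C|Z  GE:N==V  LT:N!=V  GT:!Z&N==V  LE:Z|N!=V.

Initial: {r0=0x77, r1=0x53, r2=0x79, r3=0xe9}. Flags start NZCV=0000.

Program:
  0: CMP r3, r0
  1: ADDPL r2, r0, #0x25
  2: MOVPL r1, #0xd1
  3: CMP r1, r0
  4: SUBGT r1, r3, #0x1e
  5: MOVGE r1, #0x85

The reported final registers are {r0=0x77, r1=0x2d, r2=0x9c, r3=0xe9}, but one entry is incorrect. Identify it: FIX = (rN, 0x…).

0: ✓ CMP  NZCV=0011
1: ✓ ADDPL  r2←0x9c
2: ✓ MOVPL  r1←0xd1
3: ✓ CMP  NZCV=0011
4: · SUBGT
5: · MOVGE

FIX = (r1, 0xd1)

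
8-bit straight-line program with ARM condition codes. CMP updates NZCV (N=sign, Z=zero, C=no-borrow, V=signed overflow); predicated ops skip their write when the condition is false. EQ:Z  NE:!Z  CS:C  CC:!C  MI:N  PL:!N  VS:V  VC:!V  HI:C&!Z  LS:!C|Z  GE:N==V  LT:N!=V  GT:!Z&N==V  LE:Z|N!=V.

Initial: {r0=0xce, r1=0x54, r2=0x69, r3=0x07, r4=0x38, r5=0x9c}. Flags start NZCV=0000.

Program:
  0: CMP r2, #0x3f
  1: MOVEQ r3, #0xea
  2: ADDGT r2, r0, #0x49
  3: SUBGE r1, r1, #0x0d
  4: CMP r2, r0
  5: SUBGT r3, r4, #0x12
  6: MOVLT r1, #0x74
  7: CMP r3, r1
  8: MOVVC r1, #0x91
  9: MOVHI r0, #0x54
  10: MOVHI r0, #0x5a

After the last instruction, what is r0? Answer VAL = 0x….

[0] flags=0010 → (cmp)
[1] flags=0010 EQ?F → skip
[2] flags=0010 GT?T → r2=0x17
[3] flags=0010 GE?T → r1=0x47
[4] flags=0000 → (cmp)
[5] flags=0000 GT?T → r3=0x26
[6] flags=0000 LT?F → skip
[7] flags=1000 → (cmp)
[8] flags=1000 VC?T → r1=0x91
[9] flags=1000 HI?F → skip
[10] flags=1000 HI?F → skip

VAL = 0xce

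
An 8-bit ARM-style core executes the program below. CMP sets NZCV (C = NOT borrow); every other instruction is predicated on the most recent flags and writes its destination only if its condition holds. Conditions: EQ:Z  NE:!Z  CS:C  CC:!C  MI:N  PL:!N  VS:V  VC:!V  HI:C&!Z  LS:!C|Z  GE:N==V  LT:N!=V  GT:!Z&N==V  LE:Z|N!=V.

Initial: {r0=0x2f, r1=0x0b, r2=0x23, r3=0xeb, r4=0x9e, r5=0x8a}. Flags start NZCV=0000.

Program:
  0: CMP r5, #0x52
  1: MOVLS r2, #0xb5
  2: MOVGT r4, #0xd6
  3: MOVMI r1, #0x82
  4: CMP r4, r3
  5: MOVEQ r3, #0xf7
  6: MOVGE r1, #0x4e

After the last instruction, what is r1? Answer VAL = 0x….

VAL = 0x0b

[0] flags=0011 → (cmp)
[1] flags=0011 LS?F → skip
[2] flags=0011 GT?F → skip
[3] flags=0011 MI?F → skip
[4] flags=1000 → (cmp)
[5] flags=1000 EQ?F → skip
[6] flags=1000 GE?F → skip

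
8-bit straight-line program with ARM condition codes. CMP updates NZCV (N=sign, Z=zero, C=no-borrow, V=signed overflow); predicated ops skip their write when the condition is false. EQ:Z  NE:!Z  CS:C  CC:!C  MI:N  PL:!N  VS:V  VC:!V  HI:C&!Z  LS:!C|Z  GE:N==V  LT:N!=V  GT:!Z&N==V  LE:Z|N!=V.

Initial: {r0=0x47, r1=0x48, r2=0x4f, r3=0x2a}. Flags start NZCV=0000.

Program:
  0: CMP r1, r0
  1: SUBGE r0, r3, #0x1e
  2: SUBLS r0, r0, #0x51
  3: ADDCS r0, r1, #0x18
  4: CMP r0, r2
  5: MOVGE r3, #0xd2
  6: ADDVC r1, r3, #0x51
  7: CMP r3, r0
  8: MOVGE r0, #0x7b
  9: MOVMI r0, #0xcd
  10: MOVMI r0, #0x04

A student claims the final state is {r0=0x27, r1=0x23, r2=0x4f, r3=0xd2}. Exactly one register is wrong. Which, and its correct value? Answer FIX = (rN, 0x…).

FIX = (r0, 0x60)

[0] flags=0010 → (cmp)
[1] flags=0010 GE?T → r0=0x0c
[2] flags=0010 LS?F → skip
[3] flags=0010 CS?T → r0=0x60
[4] flags=0010 → (cmp)
[5] flags=0010 GE?T → r3=0xd2
[6] flags=0010 VC?T → r1=0x23
[7] flags=0011 → (cmp)
[8] flags=0011 GE?F → skip
[9] flags=0011 MI?F → skip
[10] flags=0011 MI?F → skip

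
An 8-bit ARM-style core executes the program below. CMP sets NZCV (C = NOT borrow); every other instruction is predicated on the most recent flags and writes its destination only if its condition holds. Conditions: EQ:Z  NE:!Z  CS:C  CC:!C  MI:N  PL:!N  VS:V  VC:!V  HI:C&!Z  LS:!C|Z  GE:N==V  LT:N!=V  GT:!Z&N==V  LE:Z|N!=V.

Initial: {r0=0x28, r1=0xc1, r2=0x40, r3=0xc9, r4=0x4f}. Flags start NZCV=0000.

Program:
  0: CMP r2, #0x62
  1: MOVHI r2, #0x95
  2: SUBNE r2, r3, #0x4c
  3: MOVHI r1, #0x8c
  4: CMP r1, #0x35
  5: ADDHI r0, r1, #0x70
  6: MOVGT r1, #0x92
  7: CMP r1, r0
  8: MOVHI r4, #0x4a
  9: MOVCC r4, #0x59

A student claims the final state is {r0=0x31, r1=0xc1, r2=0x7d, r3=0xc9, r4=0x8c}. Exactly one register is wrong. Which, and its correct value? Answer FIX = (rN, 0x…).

[0] flags=1000 → (cmp)
[1] flags=1000 HI?F → skip
[2] flags=1000 NE?T → r2=0x7d
[3] flags=1000 HI?F → skip
[4] flags=1010 → (cmp)
[5] flags=1010 HI?T → r0=0x31
[6] flags=1010 GT?F → skip
[7] flags=1010 → (cmp)
[8] flags=1010 HI?T → r4=0x4a
[9] flags=1010 CC?F → skip

FIX = (r4, 0x4a)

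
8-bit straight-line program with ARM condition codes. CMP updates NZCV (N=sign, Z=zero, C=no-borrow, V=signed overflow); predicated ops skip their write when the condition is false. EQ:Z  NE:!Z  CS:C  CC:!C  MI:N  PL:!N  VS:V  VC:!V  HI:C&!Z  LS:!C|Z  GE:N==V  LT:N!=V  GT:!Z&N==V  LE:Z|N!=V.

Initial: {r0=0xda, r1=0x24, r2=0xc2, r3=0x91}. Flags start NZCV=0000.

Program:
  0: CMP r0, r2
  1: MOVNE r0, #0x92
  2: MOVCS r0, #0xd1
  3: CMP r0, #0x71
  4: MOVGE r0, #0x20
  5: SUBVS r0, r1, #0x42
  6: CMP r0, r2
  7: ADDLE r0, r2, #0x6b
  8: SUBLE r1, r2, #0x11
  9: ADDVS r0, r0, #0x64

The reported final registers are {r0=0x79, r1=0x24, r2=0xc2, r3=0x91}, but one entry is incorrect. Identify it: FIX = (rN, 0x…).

FIX = (r0, 0xe2)

0: ✓ CMP  NZCV=0010
1: ✓ MOVNE  r0←0x92
2: ✓ MOVCS  r0←0xd1
3: ✓ CMP  NZCV=0011
4: · MOVGE
5: ✓ SUBVS  r0←0xe2
6: ✓ CMP  NZCV=0010
7: · ADDLE
8: · SUBLE
9: · ADDVS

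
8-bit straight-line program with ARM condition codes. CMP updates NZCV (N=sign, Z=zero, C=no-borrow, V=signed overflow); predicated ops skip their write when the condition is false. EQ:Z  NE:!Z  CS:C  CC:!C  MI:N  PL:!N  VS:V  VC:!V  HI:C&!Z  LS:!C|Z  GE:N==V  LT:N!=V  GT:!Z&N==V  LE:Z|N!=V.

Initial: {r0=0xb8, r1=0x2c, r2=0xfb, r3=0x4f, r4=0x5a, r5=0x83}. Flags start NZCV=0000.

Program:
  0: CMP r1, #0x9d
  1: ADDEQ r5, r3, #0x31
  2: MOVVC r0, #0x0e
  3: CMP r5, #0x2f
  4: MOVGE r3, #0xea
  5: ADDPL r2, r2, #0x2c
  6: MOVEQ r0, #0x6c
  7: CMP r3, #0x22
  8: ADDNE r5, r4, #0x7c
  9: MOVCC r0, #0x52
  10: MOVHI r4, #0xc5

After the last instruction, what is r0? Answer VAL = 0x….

VAL = 0xb8

0: ✓ CMP  NZCV=1001
1: · ADDEQ
2: · MOVVC
3: ✓ CMP  NZCV=0011
4: · MOVGE
5: ✓ ADDPL  r2←0x27
6: · MOVEQ
7: ✓ CMP  NZCV=0010
8: ✓ ADDNE  r5←0xd6
9: · MOVCC
10: ✓ MOVHI  r4←0xc5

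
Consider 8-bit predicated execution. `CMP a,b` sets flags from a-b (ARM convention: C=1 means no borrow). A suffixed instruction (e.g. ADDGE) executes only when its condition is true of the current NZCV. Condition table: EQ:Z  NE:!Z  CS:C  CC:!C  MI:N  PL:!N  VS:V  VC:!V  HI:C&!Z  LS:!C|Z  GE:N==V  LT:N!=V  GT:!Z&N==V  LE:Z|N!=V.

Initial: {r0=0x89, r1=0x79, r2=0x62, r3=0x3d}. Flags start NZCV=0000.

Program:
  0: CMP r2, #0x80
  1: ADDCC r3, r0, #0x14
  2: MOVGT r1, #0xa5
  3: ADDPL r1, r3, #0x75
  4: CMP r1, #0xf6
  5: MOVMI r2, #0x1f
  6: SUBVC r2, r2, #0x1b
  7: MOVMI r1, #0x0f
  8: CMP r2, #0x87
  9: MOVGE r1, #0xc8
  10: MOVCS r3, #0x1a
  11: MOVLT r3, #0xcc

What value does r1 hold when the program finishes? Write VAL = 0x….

VAL = 0xc8

[0] flags=1001 → (cmp)
[1] flags=1001 CC?T → r3=0x9d
[2] flags=1001 GT?T → r1=0xa5
[3] flags=1001 PL?F → skip
[4] flags=1000 → (cmp)
[5] flags=1000 MI?T → r2=0x1f
[6] flags=1000 VC?T → r2=0x04
[7] flags=1000 MI?T → r1=0x0f
[8] flags=0000 → (cmp)
[9] flags=0000 GE?T → r1=0xc8
[10] flags=0000 CS?F → skip
[11] flags=0000 LT?F → skip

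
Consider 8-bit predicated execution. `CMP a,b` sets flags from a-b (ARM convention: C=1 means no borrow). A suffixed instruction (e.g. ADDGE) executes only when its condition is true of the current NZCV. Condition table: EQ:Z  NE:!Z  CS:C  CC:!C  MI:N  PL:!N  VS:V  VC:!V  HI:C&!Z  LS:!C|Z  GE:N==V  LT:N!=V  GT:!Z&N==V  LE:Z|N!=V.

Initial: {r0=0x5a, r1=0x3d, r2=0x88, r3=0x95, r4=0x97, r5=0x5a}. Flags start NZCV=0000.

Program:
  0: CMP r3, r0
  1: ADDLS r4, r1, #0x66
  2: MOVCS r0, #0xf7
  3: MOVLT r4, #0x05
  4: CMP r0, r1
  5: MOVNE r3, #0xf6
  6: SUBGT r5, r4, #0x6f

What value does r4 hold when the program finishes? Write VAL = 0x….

VAL = 0x05

0: ✓ CMP  NZCV=0011
1: · ADDLS
2: ✓ MOVCS  r0←0xf7
3: ✓ MOVLT  r4←0x05
4: ✓ CMP  NZCV=1010
5: ✓ MOVNE  r3←0xf6
6: · SUBGT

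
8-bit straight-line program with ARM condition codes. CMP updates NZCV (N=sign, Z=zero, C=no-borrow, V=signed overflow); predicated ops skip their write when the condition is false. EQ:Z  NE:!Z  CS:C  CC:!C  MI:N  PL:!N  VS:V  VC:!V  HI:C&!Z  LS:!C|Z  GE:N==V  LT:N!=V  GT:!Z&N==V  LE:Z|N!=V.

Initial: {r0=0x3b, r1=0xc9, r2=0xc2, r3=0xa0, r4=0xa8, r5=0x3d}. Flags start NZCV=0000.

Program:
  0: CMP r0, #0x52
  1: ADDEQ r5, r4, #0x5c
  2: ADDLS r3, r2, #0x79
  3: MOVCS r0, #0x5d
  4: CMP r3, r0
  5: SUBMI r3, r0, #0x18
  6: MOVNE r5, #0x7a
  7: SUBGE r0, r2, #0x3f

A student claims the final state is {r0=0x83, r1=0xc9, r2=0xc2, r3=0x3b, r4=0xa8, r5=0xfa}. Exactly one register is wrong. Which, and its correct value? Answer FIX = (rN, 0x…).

FIX = (r5, 0x3d)

0: ✓ CMP  NZCV=1000
1: · ADDEQ
2: ✓ ADDLS  r3←0x3b
3: · MOVCS
4: ✓ CMP  NZCV=0110
5: · SUBMI
6: · MOVNE
7: ✓ SUBGE  r0←0x83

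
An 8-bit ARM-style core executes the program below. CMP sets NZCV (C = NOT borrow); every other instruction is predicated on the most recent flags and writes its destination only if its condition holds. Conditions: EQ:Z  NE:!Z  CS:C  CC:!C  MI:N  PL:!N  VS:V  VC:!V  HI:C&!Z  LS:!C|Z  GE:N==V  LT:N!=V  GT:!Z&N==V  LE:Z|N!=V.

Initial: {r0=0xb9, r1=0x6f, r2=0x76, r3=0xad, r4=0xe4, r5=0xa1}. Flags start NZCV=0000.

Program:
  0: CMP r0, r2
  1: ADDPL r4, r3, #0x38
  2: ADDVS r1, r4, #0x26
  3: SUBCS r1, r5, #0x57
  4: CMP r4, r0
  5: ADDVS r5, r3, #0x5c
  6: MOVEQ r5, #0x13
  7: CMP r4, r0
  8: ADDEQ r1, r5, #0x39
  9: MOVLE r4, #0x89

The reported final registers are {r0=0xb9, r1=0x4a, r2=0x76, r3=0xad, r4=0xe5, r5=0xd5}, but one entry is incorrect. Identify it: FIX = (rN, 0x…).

0: ✓ CMP  NZCV=0011
1: ✓ ADDPL  r4←0xe5
2: ✓ ADDVS  r1←0x0b
3: ✓ SUBCS  r1←0x4a
4: ✓ CMP  NZCV=0010
5: · ADDVS
6: · MOVEQ
7: ✓ CMP  NZCV=0010
8: · ADDEQ
9: · MOVLE

FIX = (r5, 0xa1)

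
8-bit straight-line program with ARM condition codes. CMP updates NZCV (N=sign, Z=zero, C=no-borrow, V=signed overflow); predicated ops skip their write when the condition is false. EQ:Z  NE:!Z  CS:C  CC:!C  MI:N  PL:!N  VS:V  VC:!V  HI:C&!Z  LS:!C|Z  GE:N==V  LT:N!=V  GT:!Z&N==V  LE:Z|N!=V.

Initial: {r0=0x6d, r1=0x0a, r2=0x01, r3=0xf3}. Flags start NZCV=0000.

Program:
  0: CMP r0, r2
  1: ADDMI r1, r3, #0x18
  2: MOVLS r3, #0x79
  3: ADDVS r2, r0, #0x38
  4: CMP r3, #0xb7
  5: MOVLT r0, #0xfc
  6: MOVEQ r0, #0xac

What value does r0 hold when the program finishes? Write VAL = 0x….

VAL = 0x6d

[0] flags=0010 → (cmp)
[1] flags=0010 MI?F → skip
[2] flags=0010 LS?F → skip
[3] flags=0010 VS?F → skip
[4] flags=0010 → (cmp)
[5] flags=0010 LT?F → skip
[6] flags=0010 EQ?F → skip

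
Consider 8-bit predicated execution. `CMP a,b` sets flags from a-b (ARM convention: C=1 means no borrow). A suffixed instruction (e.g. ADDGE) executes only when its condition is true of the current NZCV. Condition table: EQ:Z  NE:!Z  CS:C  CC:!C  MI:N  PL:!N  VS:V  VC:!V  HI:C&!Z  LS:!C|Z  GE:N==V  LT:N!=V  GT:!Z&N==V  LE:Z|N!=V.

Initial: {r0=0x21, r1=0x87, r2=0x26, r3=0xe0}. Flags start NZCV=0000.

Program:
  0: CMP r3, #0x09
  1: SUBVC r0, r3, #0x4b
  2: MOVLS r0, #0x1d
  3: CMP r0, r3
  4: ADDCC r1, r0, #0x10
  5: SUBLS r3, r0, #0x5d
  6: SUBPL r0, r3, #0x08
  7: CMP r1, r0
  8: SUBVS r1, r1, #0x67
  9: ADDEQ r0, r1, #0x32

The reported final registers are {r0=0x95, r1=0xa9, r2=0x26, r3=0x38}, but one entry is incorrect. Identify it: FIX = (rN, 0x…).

FIX = (r1, 0xa5)

[0] flags=1010 → (cmp)
[1] flags=1010 VC?T → r0=0x95
[2] flags=1010 LS?F → skip
[3] flags=1000 → (cmp)
[4] flags=1000 CC?T → r1=0xa5
[5] flags=1000 LS?T → r3=0x38
[6] flags=1000 PL?F → skip
[7] flags=0010 → (cmp)
[8] flags=0010 VS?F → skip
[9] flags=0010 EQ?F → skip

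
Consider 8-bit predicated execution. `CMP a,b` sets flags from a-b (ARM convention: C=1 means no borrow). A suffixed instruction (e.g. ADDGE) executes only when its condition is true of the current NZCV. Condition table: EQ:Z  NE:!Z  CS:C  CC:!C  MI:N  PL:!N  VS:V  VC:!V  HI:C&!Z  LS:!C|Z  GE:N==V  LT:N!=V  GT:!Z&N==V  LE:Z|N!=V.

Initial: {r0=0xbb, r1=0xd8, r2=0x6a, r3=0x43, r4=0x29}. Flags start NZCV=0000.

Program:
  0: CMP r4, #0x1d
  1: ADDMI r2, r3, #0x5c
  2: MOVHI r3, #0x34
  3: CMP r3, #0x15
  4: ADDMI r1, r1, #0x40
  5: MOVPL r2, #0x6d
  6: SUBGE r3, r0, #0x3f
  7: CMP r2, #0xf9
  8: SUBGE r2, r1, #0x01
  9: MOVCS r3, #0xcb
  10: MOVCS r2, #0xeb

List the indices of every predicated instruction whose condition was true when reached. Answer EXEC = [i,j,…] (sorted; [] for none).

0: ✓ CMP  NZCV=0010
1: · ADDMI
2: ✓ MOVHI  r3←0x34
3: ✓ CMP  NZCV=0010
4: · ADDMI
5: ✓ MOVPL  r2←0x6d
6: ✓ SUBGE  r3←0x7c
7: ✓ CMP  NZCV=0000
8: ✓ SUBGE  r2←0xd7
9: · MOVCS
10: · MOVCS

EXEC = [2,5,6,8]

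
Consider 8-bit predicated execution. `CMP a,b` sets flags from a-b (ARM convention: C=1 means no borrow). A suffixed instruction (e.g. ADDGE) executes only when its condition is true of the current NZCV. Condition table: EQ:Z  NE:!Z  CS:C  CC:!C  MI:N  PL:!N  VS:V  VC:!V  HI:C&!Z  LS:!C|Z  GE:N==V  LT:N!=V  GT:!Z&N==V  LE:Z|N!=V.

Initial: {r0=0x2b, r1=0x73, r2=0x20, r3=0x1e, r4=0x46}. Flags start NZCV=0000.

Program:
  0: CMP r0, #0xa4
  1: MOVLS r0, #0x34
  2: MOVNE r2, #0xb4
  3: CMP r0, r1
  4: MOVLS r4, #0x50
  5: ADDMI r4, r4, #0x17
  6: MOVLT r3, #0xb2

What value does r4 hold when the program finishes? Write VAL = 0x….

[0] flags=1001 → (cmp)
[1] flags=1001 LS?T → r0=0x34
[2] flags=1001 NE?T → r2=0xb4
[3] flags=1000 → (cmp)
[4] flags=1000 LS?T → r4=0x50
[5] flags=1000 MI?T → r4=0x67
[6] flags=1000 LT?T → r3=0xb2

VAL = 0x67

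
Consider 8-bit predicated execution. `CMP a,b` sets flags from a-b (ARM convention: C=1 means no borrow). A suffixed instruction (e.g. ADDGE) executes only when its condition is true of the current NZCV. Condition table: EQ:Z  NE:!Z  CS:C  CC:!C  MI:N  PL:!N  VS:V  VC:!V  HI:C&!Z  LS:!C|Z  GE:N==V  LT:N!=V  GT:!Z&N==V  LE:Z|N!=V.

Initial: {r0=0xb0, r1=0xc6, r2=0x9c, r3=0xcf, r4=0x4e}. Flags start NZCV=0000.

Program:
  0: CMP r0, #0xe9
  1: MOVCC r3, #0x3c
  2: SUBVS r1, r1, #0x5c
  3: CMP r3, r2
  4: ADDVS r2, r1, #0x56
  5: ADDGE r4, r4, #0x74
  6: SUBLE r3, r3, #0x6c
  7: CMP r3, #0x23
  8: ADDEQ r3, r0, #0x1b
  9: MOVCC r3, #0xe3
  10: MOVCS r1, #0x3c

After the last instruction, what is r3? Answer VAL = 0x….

0: ✓ CMP  NZCV=1000
1: ✓ MOVCC  r3←0x3c
2: · SUBVS
3: ✓ CMP  NZCV=1001
4: ✓ ADDVS  r2←0x1c
5: ✓ ADDGE  r4←0xc2
6: · SUBLE
7: ✓ CMP  NZCV=0010
8: · ADDEQ
9: · MOVCC
10: ✓ MOVCS  r1←0x3c

VAL = 0x3c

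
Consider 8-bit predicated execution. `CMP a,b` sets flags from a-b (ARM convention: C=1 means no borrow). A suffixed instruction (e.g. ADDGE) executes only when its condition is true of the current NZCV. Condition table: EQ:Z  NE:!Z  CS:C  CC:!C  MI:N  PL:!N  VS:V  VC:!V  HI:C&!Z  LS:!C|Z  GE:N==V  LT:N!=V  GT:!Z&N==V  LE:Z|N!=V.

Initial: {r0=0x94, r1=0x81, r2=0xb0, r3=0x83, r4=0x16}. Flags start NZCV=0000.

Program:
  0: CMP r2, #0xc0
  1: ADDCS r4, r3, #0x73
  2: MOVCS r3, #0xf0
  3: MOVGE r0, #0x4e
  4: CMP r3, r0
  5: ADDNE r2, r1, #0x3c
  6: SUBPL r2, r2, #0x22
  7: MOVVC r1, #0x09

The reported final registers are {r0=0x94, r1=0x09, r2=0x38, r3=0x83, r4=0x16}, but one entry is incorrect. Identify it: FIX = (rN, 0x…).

[0] flags=1000 → (cmp)
[1] flags=1000 CS?F → skip
[2] flags=1000 CS?F → skip
[3] flags=1000 GE?F → skip
[4] flags=1000 → (cmp)
[5] flags=1000 NE?T → r2=0xbd
[6] flags=1000 PL?F → skip
[7] flags=1000 VC?T → r1=0x09

FIX = (r2, 0xbd)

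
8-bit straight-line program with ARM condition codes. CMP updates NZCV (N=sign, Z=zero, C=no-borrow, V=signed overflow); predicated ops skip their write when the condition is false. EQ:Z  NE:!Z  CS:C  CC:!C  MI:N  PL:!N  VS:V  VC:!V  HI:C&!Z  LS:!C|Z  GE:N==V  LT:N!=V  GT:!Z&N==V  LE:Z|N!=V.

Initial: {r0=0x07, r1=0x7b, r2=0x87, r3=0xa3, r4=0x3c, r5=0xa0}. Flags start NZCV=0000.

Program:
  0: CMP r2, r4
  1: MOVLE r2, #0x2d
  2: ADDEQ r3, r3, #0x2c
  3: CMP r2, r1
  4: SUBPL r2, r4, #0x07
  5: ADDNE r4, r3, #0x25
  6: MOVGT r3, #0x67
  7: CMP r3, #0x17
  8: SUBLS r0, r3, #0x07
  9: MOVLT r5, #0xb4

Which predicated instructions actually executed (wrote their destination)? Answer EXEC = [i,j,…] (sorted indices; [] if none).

EXEC = [1,5,9]

[0] flags=0011 → (cmp)
[1] flags=0011 LE?T → r2=0x2d
[2] flags=0011 EQ?F → skip
[3] flags=1000 → (cmp)
[4] flags=1000 PL?F → skip
[5] flags=1000 NE?T → r4=0xc8
[6] flags=1000 GT?F → skip
[7] flags=1010 → (cmp)
[8] flags=1010 LS?F → skip
[9] flags=1010 LT?T → r5=0xb4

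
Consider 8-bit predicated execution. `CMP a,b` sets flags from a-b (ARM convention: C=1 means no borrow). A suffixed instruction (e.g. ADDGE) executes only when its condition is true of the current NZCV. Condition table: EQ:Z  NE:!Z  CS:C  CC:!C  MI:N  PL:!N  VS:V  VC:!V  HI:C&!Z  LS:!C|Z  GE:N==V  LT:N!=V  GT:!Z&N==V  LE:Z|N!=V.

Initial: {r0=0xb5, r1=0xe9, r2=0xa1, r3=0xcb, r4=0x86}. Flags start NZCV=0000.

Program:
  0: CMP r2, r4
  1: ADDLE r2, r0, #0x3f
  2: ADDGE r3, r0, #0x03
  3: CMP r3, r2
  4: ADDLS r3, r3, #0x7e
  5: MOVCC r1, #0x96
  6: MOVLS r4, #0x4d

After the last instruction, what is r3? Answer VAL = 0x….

VAL = 0xb8

0: ✓ CMP  NZCV=0010
1: · ADDLE
2: ✓ ADDGE  r3←0xb8
3: ✓ CMP  NZCV=0010
4: · ADDLS
5: · MOVCC
6: · MOVLS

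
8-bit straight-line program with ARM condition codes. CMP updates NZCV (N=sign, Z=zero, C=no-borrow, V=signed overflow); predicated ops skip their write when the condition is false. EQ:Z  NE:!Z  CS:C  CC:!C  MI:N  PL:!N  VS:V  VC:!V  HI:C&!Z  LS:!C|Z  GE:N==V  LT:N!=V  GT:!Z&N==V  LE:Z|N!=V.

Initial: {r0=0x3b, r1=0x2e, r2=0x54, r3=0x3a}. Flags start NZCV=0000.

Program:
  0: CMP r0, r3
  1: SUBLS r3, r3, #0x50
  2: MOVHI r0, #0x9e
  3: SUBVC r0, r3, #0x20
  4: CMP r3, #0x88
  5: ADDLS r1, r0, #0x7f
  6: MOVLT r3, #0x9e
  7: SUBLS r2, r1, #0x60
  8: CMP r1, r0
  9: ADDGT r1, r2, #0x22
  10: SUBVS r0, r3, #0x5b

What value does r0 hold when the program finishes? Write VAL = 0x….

[0] flags=0010 → (cmp)
[1] flags=0010 LS?F → skip
[2] flags=0010 HI?T → r0=0x9e
[3] flags=0010 VC?T → r0=0x1a
[4] flags=1001 → (cmp)
[5] flags=1001 LS?T → r1=0x99
[6] flags=1001 LT?F → skip
[7] flags=1001 LS?T → r2=0x39
[8] flags=0011 → (cmp)
[9] flags=0011 GT?F → skip
[10] flags=0011 VS?T → r0=0xdf

VAL = 0xdf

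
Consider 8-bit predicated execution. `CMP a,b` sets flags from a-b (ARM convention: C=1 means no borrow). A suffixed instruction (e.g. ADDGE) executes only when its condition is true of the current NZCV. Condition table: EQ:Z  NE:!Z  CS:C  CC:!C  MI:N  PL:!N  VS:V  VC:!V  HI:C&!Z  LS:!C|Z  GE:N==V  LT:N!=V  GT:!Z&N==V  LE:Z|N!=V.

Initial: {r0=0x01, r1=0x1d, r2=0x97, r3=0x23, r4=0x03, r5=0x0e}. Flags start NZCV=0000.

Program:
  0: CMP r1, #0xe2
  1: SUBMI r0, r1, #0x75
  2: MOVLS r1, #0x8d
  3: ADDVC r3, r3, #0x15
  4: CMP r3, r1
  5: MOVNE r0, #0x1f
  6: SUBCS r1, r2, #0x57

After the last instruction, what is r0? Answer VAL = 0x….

VAL = 0x1f

0: ✓ CMP  NZCV=0000
1: · SUBMI
2: ✓ MOVLS  r1←0x8d
3: ✓ ADDVC  r3←0x38
4: ✓ CMP  NZCV=1001
5: ✓ MOVNE  r0←0x1f
6: · SUBCS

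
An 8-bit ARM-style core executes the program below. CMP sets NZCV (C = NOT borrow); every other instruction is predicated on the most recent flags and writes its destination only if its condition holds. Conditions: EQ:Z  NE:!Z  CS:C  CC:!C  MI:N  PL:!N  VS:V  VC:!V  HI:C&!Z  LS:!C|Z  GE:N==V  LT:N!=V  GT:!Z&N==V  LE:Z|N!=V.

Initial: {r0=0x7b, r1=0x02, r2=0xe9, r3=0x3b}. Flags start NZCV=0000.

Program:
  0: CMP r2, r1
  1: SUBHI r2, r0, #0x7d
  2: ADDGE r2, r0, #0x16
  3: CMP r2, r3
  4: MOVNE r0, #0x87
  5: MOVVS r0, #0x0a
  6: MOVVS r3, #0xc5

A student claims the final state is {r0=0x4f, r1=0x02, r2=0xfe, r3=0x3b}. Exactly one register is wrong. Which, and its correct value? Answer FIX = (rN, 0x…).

0: ✓ CMP  NZCV=1010
1: ✓ SUBHI  r2←0xfe
2: · ADDGE
3: ✓ CMP  NZCV=1010
4: ✓ MOVNE  r0←0x87
5: · MOVVS
6: · MOVVS

FIX = (r0, 0x87)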